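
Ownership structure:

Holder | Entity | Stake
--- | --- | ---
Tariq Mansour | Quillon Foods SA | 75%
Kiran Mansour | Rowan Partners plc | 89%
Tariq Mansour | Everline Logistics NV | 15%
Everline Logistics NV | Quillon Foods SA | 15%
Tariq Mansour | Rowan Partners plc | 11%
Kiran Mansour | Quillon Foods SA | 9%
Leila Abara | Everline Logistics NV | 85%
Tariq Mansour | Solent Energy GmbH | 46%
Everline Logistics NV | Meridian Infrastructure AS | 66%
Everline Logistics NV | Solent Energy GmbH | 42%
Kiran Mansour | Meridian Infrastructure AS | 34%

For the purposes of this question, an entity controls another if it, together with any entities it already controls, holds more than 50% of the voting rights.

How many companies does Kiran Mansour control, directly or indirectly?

1

Kiran holds 89% of Rowan, so Kiran controls Rowan.
No other company's threshold is met.
Kiran controls 1 company.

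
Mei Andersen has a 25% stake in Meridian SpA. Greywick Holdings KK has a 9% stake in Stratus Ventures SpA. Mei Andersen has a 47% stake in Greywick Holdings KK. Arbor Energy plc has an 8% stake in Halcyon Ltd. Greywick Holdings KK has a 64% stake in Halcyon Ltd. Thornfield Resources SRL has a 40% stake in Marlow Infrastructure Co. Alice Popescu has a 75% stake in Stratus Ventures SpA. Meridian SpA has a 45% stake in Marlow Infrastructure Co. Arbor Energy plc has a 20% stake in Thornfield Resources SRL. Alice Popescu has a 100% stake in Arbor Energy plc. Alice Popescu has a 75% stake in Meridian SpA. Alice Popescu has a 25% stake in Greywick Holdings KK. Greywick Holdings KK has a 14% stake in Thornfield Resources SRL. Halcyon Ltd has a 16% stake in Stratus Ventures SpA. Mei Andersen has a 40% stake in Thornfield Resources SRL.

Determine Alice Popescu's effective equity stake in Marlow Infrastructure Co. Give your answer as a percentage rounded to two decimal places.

Alice reaches Marlow along 3 paths.
Via Greywick → Thornfield: 25% × 14% × 40% = 1.4%.
Via Arbor → Thornfield: 100% × 20% × 40% = 8%.
Via Meridian: 75% × 45% = 33.75%.
Total: 1.4% + 8% + 33.75% = 43.15%.

43.15%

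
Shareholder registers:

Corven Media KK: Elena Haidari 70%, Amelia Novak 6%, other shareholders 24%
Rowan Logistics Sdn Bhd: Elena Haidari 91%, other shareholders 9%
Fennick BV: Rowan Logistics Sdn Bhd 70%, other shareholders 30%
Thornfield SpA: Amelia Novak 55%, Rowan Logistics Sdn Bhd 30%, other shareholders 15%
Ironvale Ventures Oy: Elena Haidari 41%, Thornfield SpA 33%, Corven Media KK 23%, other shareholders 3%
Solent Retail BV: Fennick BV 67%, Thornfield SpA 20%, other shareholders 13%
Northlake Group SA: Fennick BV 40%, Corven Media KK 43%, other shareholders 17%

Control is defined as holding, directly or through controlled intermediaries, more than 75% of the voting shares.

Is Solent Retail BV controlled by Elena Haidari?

No

Elena holds 91% of Rowan, so Elena controls Rowan.
Neither Elena nor any entity Elena controls holds any voting interest in Solent.
So Elena does not control Solent.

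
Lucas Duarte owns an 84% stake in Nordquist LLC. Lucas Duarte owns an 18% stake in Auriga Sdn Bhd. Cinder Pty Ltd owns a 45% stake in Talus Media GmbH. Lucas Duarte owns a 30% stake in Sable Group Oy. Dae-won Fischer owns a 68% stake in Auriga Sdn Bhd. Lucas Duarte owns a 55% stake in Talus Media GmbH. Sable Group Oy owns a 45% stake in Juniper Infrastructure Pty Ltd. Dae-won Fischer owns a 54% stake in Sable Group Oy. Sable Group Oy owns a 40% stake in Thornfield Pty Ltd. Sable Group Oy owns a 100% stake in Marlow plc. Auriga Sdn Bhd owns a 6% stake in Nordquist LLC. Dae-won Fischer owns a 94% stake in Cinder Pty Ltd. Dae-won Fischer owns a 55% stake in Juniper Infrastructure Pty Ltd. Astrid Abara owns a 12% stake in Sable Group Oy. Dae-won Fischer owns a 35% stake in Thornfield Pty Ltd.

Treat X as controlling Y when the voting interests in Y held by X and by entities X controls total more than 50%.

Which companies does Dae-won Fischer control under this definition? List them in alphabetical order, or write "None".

Dae-won holds 54% of Sable, so Dae-won controls Sable.
Dae-won holds 94% of Cinder, so Dae-won controls Cinder.
Dae-won holds 68% of Auriga, so Dae-won controls Auriga.
Sable and Dae-won together hold 45% + 55% = 100% of Juniper, so Dae-won controls Juniper.
Dae-won and Sable together hold 35% + 40% = 75% of Thornfield, so Dae-won controls Thornfield.
Sable holds 100% of Marlow, so Dae-won controls Marlow.
No other company's threshold is met.

Auriga Sdn Bhd, Cinder Pty Ltd, Juniper Infrastructure Pty Ltd, Marlow plc, Sable Group Oy, Thornfield Pty Ltd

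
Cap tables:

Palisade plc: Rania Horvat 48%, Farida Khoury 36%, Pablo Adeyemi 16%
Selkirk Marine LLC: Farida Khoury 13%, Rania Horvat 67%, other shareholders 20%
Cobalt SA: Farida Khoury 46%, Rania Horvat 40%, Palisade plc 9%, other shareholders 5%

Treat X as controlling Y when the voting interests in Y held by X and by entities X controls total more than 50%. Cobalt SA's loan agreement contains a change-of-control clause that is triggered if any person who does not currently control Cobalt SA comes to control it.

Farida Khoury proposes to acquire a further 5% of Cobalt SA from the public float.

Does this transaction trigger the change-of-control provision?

The purchase changes only Farida's holdings, so Farida is the only person who could newly come to control Cobalt.
Farida's largest direct stake is 46% in Cobalt, which does not meet the threshold, so Farida controls no company.
In Cobalt, Farida's side holds only 46%, not > 50%.
So before the transaction, Farida does not control Cobalt.
After the purchase, Farida's direct stake in Cobalt rises to 46% + 5% = 51%.
Farida holds 51% of Cobalt, so Farida controls Cobalt.
Farida did not control Cobalt before and does after, so the clause is triggered.

Yes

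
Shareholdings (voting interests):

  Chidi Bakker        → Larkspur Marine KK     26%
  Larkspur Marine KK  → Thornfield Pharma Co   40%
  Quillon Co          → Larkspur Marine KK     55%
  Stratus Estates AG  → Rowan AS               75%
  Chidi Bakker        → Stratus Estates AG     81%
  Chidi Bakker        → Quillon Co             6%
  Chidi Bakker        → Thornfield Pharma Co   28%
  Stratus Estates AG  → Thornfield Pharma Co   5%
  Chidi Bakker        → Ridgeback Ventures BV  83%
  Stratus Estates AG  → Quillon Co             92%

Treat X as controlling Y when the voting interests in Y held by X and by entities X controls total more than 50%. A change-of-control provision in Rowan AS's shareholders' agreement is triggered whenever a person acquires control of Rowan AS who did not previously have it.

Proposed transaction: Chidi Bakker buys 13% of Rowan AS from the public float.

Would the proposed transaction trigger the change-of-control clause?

The purchase changes only Chidi's holdings, so Chidi is the only person who could newly come to control Rowan.
Chidi holds 81% of Stratus, so Chidi controls Stratus.
Stratus holds 75% of Rowan, so Chidi controls Rowan.
So Chidi already controls Rowan before the transaction.
After the purchase, Chidi holds 13% of Rowan directly.
Chidi controlled Rowan already, so this is not a new person acquiring control; every other person's position is unchanged or reduced.
No new person acquires control, so the clause is not triggered.

No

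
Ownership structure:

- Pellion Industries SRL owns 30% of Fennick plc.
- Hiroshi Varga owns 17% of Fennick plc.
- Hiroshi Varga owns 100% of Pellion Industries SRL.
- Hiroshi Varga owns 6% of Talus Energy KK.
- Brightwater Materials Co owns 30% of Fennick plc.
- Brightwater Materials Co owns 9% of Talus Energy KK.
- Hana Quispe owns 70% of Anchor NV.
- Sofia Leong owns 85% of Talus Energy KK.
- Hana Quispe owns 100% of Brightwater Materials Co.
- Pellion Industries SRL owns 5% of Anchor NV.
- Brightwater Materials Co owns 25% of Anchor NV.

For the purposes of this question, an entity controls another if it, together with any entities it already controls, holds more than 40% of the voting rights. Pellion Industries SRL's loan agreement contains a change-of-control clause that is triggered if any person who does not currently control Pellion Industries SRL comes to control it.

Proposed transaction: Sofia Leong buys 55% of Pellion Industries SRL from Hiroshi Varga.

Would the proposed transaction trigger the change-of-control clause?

Yes

The purchase adds only to Sofia's holdings (Hiroshi's stake shrinks), so Sofia is the only person who could newly come to control Pellion.
Sofia holds 85% of Talus, so Sofia controls Talus.
Neither Sofia nor any entity Sofia controls holds any voting interest in Pellion.
So before the transaction, Sofia does not control Pellion.
After the purchase, Sofia holds 55% of Pellion directly, and Hiroshi's stake falls to 45%.
Sofia holds 55% of Pellion, so Sofia controls Pellion.
Sofia did not control Pellion before and does after, so the clause is triggered.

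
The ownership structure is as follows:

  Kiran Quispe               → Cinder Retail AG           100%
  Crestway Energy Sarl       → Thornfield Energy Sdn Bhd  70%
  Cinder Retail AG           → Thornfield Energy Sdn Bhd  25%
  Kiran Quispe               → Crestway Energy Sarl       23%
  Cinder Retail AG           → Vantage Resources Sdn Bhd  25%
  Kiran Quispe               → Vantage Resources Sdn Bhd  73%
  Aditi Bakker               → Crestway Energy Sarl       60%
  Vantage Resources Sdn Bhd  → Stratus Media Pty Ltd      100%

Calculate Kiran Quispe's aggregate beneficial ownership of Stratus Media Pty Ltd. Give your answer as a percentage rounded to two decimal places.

Kiran reaches Stratus along 2 paths.
Via Vantage: 73% × 100% = 73%.
Via Cinder → Vantage: 100% × 25% × 100% = 25%.
Total: 73% + 25% = 98%.
Rounded: 98.00%.

98.00%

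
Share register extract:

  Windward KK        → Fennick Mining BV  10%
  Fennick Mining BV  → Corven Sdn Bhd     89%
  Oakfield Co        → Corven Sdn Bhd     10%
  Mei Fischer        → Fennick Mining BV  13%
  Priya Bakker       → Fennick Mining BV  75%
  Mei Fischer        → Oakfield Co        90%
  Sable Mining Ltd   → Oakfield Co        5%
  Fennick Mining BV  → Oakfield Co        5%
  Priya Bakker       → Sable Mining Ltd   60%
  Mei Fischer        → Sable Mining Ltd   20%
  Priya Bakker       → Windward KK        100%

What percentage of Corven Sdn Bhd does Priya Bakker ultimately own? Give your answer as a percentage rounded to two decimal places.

Priya reaches Corven along 5 paths.
Via Sable → Oakfield: 60% × 5% × 10% = 0.3%.
Via Windward → Fennick → Oakfield: 100% × 10% × 5% × 10% = 0.05%.
Via Fennick → Oakfield: 75% × 5% × 10% = 0.375%.
Via Windward → Fennick: 100% × 10% × 89% = 8.9%.
Via Fennick: 75% × 89% = 66.75%.
Total: 0.3% + 0.05% + 0.375% + 8.9% + 66.75% = 76.375%.
Rounded: 76.38%.

76.38%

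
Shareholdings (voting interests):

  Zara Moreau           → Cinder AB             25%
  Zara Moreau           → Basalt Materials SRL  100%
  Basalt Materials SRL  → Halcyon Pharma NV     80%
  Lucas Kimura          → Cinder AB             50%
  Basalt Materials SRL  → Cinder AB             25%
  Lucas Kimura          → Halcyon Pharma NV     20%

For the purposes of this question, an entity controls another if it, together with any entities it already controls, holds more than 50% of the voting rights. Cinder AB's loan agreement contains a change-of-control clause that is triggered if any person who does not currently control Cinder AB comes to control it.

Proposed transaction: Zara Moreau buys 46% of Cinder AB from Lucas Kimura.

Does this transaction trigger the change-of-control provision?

The purchase adds only to Zara's holdings (Lucas's stake shrinks), so Zara is the only person who could newly come to control Cinder.
Zara holds 100% of Basalt, so Zara controls Basalt.
Basalt holds 80% of Halcyon, so Zara controls Halcyon.
In Cinder, Zara's side holds only 25% + 25% = 50%, not > 50%.
So before the transaction, Zara does not control Cinder.
After the purchase, Zara's direct stake in Cinder rises to 25% + 46% = 71%, and Lucas's stake falls to 4%.
Zara and Basalt together hold 71% + 25% = 96% of Cinder, so Zara controls Cinder.
Zara did not control Cinder before and does after, so the clause is triggered.

Yes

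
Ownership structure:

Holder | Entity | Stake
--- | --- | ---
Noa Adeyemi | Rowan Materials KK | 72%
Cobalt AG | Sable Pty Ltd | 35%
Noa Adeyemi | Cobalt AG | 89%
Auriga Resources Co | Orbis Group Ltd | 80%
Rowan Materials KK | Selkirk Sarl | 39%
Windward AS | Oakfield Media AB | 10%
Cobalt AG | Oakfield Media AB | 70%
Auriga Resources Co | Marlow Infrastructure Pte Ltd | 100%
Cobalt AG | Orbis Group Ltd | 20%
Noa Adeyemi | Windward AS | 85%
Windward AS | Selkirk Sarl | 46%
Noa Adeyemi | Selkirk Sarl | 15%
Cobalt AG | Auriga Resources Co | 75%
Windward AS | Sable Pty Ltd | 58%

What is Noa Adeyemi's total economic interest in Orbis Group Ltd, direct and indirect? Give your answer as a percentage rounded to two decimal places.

71.20%

Noa reaches Orbis along 2 paths.
Via Cobalt: 89% × 20% = 17.8%.
Via Cobalt → Auriga: 89% × 75% × 80% = 53.4%.
Total: 17.8% + 53.4% = 71.2%.
Rounded: 71.20%.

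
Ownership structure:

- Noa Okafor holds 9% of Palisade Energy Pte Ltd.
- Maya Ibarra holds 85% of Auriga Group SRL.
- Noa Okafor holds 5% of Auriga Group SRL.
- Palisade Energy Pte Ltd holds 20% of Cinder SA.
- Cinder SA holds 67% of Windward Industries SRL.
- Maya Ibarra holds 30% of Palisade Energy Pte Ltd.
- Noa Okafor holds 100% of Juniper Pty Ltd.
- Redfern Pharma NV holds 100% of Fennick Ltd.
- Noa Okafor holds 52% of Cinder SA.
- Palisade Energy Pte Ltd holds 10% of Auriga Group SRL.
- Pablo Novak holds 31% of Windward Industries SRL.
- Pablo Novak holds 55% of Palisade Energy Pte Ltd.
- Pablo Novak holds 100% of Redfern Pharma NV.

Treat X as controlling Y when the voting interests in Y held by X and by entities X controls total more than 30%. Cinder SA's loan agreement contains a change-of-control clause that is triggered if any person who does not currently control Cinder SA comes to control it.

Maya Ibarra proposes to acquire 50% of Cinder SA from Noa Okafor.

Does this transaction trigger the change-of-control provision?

The purchase adds only to Maya's holdings (Noa's stake shrinks), so Maya is the only person who could newly come to control Cinder.
Maya holds 85% of Auriga, so Maya controls Auriga.
Neither Maya nor any entity Maya controls holds any voting interest in Cinder.
So before the transaction, Maya does not control Cinder.
After the purchase, Maya holds 50% of Cinder directly, and Noa's stake falls to 2%.
Maya holds 50% of Cinder, so Maya controls Cinder.
Maya did not control Cinder before and does after, so the clause is triggered.

Yes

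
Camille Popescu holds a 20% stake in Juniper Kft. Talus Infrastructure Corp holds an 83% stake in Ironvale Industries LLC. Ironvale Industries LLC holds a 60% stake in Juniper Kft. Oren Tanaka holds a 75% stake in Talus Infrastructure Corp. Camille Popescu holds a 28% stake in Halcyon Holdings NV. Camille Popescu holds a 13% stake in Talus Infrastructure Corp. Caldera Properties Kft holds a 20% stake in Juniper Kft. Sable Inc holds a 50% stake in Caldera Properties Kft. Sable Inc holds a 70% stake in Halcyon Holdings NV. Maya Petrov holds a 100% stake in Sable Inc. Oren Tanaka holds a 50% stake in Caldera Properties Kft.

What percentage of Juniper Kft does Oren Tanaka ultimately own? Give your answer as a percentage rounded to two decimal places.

Oren reaches Juniper along 2 paths.
Via Talus → Ironvale: 75% × 83% × 60% = 37.35%.
Via Caldera: 50% × 20% = 10%.
Total: 37.35% + 10% = 47.35%.

47.35%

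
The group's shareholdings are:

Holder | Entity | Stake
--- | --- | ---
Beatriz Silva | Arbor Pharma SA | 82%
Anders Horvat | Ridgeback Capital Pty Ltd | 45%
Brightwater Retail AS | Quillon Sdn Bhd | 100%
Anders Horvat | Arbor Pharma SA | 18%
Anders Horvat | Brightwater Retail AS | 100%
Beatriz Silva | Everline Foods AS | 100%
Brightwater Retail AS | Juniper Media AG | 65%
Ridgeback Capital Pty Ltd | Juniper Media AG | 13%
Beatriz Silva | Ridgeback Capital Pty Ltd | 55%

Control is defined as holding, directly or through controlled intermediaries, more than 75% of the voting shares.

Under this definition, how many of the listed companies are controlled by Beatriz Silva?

2

Beatriz holds 82% of Arbor, so Beatriz controls Arbor.
Beatriz holds 100% of Everline, so Beatriz controls Everline.
No other company's threshold is met.
Beatriz controls 2 companies.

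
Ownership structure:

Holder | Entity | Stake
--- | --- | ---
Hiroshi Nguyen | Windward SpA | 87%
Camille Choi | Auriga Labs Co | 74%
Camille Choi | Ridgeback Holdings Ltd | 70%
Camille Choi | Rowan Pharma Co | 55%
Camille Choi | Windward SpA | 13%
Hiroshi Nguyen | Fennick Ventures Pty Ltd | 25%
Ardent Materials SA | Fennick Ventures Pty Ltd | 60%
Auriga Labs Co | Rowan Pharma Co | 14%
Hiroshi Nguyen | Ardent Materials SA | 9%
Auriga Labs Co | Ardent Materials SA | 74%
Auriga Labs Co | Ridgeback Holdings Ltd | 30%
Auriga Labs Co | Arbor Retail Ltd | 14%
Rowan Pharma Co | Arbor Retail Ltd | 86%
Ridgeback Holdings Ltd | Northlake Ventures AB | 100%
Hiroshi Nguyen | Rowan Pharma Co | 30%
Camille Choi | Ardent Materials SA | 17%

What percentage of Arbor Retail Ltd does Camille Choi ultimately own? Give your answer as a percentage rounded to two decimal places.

66.57%

Camille reaches Arbor along 3 paths.
Via Auriga → Rowan: 74% × 14% × 86% = 8.9096%.
Via Rowan: 55% × 86% = 47.3%.
Via Auriga: 74% × 14% = 10.36%.
Total: 8.9096% + 47.3% + 10.36% = 66.5696%.
Rounded: 66.57%.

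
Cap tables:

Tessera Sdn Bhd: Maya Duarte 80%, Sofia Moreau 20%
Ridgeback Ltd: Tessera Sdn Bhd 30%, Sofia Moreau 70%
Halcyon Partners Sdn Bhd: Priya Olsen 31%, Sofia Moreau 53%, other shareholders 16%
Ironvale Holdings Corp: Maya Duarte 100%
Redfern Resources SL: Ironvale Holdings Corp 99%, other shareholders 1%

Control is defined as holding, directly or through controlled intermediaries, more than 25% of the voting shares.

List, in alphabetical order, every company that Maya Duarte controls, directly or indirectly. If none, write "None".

Maya holds 80% of Tessera, so Maya controls Tessera.
Tessera holds 30% of Ridgeback, so Maya controls Ridgeback.
Maya holds 100% of Ironvale, so Maya controls Ironvale.
Ironvale holds 99% of Redfern, so Maya controls Redfern.
No other company's threshold is met.

Ironvale Holdings Corp, Redfern Resources SL, Ridgeback Ltd, Tessera Sdn Bhd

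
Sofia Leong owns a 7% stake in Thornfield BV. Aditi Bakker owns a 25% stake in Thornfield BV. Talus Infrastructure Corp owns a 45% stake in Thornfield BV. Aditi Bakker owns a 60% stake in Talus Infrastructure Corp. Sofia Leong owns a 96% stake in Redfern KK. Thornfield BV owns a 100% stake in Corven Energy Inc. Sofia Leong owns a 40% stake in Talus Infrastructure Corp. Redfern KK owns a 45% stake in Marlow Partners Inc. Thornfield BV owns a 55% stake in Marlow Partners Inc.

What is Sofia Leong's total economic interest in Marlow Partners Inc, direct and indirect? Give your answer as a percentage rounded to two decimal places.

Sofia reaches Marlow along 3 paths.
Via Redfern: 96% × 45% = 43.2%.
Via Thornfield: 7% × 55% = 3.85%.
Via Talus → Thornfield: 40% × 45% × 55% = 9.9%.
Total: 43.2% + 3.85% + 9.9% = 56.95%.

56.95%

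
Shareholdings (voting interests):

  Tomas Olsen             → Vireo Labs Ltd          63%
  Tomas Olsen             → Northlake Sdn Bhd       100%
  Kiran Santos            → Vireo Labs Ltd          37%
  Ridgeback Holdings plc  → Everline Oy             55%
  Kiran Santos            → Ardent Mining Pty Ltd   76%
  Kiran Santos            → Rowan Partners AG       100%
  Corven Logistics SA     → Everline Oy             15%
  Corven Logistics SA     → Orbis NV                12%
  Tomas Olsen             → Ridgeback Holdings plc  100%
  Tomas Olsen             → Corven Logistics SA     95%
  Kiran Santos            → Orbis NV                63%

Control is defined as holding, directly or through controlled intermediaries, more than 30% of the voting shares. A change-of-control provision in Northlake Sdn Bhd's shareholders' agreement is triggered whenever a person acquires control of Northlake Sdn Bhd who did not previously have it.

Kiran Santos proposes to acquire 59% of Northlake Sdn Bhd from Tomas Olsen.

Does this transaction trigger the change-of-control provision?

The purchase adds only to Kiran's holdings (Tomas's stake shrinks), so Kiran is the only person who could newly come to control Northlake.
Kiran holds 37% of Vireo, so Kiran controls Vireo.
Kiran holds 63% of Orbis, so Kiran controls Orbis.
Kiran holds 100% of Rowan, so Kiran controls Rowan.
Kiran holds 76% of Ardent, so Kiran controls Ardent.
Neither Kiran nor any entity Kiran controls holds any voting interest in Northlake.
So before the transaction, Kiran does not control Northlake.
After the purchase, Kiran holds 59% of Northlake directly, and Tomas's stake falls to 41%.
Kiran holds 59% of Northlake, so Kiran controls Northlake.
Kiran did not control Northlake before and does after, so the clause is triggered.

Yes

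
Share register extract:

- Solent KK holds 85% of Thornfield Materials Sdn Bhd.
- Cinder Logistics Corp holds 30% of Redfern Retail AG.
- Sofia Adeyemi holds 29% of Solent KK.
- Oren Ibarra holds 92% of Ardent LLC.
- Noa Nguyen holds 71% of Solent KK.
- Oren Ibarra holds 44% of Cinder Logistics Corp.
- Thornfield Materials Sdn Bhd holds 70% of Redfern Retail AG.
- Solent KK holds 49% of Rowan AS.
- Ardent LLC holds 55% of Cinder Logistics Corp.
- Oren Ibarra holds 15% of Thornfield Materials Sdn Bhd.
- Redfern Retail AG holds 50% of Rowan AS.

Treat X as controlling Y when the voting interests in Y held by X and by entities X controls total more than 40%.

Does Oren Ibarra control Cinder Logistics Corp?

Oren holds 92% of Ardent, so Oren controls Ardent.
Ardent and Oren together hold 55% + 44% = 99% of Cinder, so Oren controls Cinder.

Yes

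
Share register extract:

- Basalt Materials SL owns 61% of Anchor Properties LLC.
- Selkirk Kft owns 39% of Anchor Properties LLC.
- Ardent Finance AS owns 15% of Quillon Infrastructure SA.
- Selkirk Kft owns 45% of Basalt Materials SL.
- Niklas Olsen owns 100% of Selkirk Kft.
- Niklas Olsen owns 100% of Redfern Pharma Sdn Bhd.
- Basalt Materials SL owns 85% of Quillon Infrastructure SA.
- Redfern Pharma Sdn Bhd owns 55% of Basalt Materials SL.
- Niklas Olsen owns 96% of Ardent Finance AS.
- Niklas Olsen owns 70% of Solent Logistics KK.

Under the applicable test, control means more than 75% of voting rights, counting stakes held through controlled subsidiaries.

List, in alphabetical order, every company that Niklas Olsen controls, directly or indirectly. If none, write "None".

Anchor Properties LLC, Ardent Finance AS, Basalt Materials SL, Quillon Infrastructure SA, Redfern Pharma Sdn Bhd, Selkirk Kft

Niklas holds 96% of Ardent, so Niklas controls Ardent.
Niklas holds 100% of Selkirk, so Niklas controls Selkirk.
Niklas holds 100% of Redfern, so Niklas controls Redfern.
Selkirk and Redfern together hold 45% + 55% = 100% of Basalt, so Niklas controls Basalt.
Basalt and Ardent together hold 85% + 15% = 100% of Quillon, so Niklas controls Quillon.
Selkirk and Basalt together hold 39% + 61% = 100% of Anchor, so Niklas controls Anchor.
No other company's threshold is met.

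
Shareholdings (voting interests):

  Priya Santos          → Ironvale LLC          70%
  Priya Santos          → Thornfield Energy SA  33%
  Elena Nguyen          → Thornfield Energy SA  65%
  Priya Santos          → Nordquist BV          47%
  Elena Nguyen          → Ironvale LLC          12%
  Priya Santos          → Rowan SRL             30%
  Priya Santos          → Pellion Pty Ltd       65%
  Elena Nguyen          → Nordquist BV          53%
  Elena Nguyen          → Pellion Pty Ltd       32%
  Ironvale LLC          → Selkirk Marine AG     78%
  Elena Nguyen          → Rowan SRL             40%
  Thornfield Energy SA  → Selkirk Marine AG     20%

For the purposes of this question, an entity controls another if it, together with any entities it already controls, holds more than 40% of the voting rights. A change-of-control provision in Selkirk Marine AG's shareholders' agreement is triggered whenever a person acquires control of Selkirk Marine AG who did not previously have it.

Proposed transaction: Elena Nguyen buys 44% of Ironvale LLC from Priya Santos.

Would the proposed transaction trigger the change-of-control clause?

The purchase adds only to Elena's holdings (Priya's stake shrinks), so Elena is the only person who could newly come to control Selkirk.
Elena holds 53% of Nordquist, so Elena controls Nordquist.
Elena holds 65% of Thornfield, so Elena controls Thornfield.
In Selkirk, Elena's side holds only 20%, not > 40%.
So before the transaction, Elena does not control Selkirk.
After the purchase, Elena's direct stake in Ironvale rises to 12% + 44% = 56%, and Priya's stake falls to 26%.
Elena holds 56% of Ironvale, so Elena controls Ironvale.
Ironvale and Thornfield together hold 78% + 20% = 98% of Selkirk, so Elena controls Selkirk.
Elena did not control Selkirk before and does after, so the clause is triggered.

Yes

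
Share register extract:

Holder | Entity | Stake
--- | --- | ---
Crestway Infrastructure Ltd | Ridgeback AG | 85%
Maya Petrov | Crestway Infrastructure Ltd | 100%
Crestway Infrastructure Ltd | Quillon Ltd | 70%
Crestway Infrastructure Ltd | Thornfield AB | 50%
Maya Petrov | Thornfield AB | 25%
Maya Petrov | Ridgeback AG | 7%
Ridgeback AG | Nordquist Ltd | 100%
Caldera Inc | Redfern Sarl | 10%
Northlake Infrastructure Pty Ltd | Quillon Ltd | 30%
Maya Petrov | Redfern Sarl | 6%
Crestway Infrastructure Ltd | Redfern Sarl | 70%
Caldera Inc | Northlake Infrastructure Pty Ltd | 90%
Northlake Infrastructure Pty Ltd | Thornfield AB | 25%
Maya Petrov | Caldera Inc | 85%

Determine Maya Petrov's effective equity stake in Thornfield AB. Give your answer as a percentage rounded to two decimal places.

Maya reaches Thornfield along 3 paths.
Direct stake: 25% = 25%.
Via Caldera → Northlake: 85% × 90% × 25% = 19.125%.
Via Crestway: 100% × 50% = 50%.
Total: 25% + 19.125% + 50% = 94.125%.
Rounded: 94.13%.

94.13%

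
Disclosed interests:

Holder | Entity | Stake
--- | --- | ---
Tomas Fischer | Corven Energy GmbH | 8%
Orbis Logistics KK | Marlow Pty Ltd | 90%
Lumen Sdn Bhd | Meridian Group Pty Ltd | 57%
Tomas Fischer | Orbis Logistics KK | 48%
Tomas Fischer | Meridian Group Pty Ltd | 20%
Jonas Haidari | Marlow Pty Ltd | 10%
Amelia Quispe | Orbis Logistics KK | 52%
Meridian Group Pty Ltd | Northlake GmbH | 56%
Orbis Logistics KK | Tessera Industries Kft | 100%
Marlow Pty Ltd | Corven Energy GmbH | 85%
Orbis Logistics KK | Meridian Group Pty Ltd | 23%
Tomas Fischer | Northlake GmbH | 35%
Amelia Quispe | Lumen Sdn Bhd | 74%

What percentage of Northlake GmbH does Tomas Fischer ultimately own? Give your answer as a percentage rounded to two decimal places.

52.38%

Tomas reaches Northlake along 3 paths.
Via Orbis → Meridian: 48% × 23% × 56% = 6.1824%.
Via Meridian: 20% × 56% = 11.2%.
Direct stake: 35% = 35%.
Total: 6.1824% + 11.2% + 35% = 52.3824%.
Rounded: 52.38%.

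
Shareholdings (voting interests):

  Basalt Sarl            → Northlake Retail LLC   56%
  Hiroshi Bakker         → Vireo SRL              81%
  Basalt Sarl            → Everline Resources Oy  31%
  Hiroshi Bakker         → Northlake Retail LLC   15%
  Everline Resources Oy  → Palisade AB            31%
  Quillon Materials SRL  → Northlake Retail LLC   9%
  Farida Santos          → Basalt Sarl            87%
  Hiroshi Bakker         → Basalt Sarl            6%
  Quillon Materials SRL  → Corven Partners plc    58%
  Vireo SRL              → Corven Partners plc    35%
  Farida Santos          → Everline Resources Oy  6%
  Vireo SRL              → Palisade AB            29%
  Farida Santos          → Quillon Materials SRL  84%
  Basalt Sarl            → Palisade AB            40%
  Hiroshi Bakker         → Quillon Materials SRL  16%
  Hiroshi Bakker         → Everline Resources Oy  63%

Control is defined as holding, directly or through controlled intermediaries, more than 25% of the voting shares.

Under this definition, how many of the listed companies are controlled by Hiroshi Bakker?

Hiroshi holds 81% of Vireo, so Hiroshi controls Vireo.
Hiroshi holds 63% of Everline, so Hiroshi controls Everline.
Everline and Vireo together hold 31% + 29% = 60% of Palisade, so Hiroshi controls Palisade.
Vireo holds 35% of Corven, so Hiroshi controls Corven.
No other company's threshold is met.
Hiroshi controls 4 companies.

4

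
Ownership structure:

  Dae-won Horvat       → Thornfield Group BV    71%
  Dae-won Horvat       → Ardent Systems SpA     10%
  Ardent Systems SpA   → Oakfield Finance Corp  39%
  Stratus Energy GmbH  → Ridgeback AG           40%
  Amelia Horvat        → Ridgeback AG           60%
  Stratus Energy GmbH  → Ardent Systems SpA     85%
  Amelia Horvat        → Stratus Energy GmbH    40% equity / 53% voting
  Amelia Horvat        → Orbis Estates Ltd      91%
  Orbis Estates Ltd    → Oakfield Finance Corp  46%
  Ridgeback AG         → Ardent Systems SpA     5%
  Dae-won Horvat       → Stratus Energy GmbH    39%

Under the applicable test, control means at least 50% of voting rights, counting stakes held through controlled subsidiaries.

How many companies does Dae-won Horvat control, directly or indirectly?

Dae-won holds 71% of Thornfield, so Dae-won controls Thornfield.
No other company's threshold is met.
Dae-won controls 1 company.

1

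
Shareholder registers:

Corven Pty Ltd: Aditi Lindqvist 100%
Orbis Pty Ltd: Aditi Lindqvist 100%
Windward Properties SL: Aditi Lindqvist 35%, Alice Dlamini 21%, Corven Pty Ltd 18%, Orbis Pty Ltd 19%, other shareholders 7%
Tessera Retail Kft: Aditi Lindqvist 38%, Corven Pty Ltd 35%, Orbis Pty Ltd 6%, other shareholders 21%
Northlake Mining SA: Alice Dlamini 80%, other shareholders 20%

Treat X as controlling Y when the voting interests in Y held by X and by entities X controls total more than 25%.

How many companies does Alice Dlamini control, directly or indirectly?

1

Alice holds 80% of Northlake, so Alice controls Northlake.
No other company's threshold is met.
Alice controls 1 company.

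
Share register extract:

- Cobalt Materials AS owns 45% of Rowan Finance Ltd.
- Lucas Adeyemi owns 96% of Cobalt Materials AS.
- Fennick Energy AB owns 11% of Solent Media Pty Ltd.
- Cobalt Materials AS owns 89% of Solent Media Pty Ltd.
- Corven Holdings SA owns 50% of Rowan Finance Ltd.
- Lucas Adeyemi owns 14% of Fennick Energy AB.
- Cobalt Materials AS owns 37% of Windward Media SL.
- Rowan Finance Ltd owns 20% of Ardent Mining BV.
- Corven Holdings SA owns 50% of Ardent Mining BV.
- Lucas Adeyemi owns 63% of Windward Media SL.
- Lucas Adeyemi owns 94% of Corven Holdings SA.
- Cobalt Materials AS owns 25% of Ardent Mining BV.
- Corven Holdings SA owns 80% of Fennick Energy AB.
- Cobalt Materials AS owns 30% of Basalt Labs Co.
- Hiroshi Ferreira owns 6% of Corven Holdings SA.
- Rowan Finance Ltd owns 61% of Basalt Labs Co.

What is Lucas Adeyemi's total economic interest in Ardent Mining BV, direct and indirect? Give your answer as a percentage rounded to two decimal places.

Lucas reaches Ardent along 4 paths.
Via Cobalt → Rowan: 96% × 45% × 20% = 8.64%.
Via Corven → Rowan: 94% × 50% × 20% = 9.4%.
Via Cobalt: 96% × 25% = 24%.
Via Corven: 94% × 50% = 47%.
Total: 8.64% + 9.4% + 24% + 47% = 89.04%.

89.04%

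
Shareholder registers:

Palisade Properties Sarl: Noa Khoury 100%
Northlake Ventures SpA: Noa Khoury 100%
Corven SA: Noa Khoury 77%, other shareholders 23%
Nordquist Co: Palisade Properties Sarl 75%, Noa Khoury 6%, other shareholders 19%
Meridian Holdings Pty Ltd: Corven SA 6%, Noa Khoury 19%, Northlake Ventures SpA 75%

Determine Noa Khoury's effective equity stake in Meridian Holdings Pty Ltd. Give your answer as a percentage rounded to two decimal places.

98.62%

Noa reaches Meridian along 3 paths.
Via Corven: 77% × 6% = 4.62%.
Direct stake: 19% = 19%.
Via Northlake: 100% × 75% = 75%.
Total: 4.62% + 19% + 75% = 98.62%.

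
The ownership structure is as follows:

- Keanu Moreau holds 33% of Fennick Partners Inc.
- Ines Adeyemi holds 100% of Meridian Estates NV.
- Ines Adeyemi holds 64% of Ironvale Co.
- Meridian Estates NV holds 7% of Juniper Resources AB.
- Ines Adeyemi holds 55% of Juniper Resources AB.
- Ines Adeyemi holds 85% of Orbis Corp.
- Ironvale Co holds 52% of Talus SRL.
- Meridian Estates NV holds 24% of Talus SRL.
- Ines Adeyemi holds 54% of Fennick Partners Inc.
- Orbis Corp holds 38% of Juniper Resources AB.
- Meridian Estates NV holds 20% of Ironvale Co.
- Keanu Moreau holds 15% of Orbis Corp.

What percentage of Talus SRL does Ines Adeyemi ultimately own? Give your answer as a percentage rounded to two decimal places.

67.68%

Ines reaches Talus along 3 paths.
Via Ironvale: 64% × 52% = 33.28%.
Via Meridian → Ironvale: 100% × 20% × 52% = 10.4%.
Via Meridian: 100% × 24% = 24%.
Total: 33.28% + 10.4% + 24% = 67.68%.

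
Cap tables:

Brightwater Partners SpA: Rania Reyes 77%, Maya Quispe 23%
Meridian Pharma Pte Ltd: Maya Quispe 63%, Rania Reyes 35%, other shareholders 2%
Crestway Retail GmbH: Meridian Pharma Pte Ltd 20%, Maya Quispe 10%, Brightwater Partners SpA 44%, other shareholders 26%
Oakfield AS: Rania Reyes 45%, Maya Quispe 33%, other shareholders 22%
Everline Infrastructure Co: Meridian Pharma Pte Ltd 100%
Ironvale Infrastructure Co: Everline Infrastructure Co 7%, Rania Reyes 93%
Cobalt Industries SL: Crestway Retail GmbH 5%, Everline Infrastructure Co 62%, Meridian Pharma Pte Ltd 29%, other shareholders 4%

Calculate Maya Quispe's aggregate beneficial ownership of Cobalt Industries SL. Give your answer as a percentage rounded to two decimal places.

Maya reaches Cobalt along 5 paths.
Via Meridian → Crestway: 63% × 20% × 5% = 0.63%.
Via Crestway: 10% × 5% = 0.5%.
Via Brightwater → Crestway: 23% × 44% × 5% = 0.506%.
Via Meridian → Everline: 63% × 100% × 62% = 39.06%.
Via Meridian: 63% × 29% = 18.27%.
Total: 0.63% + 0.5% + 0.506% + 39.06% + 18.27% = 58.966%.
Rounded: 58.97%.

58.97%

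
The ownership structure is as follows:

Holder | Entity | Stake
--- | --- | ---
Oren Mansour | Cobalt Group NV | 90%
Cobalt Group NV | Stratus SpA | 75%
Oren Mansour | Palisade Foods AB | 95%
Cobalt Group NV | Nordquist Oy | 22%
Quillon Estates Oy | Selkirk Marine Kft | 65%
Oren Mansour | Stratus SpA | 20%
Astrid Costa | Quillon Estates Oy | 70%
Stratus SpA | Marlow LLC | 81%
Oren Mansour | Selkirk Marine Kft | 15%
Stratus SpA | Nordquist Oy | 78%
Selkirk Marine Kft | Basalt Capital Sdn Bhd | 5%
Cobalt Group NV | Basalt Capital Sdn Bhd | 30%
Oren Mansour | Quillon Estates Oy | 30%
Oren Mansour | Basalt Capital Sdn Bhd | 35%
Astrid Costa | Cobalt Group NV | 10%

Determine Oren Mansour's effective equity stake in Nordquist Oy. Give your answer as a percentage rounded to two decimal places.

Oren reaches Nordquist along 3 paths.
Via Stratus: 20% × 78% = 15.6%.
Via Cobalt → Stratus: 90% × 75% × 78% = 52.65%.
Via Cobalt: 90% × 22% = 19.8%.
Total: 15.6% + 52.65% + 19.8% = 88.05%.

88.05%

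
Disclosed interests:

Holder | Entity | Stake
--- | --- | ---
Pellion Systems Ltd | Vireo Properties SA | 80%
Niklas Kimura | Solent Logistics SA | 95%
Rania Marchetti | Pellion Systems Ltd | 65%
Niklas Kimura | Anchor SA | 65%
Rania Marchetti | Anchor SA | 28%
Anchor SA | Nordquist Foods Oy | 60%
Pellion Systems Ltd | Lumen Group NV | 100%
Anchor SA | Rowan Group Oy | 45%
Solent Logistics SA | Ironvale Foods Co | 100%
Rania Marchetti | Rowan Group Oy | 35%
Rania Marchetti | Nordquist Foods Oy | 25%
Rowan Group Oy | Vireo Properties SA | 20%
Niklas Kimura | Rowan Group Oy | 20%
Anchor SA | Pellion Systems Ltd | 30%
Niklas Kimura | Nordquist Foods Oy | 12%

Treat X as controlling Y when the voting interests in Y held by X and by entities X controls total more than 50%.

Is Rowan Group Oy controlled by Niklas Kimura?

Niklas holds 65% of Anchor, so Niklas controls Anchor.
Anchor and Niklas together hold 45% + 20% = 65% of Rowan, so Niklas controls Rowan.

Yes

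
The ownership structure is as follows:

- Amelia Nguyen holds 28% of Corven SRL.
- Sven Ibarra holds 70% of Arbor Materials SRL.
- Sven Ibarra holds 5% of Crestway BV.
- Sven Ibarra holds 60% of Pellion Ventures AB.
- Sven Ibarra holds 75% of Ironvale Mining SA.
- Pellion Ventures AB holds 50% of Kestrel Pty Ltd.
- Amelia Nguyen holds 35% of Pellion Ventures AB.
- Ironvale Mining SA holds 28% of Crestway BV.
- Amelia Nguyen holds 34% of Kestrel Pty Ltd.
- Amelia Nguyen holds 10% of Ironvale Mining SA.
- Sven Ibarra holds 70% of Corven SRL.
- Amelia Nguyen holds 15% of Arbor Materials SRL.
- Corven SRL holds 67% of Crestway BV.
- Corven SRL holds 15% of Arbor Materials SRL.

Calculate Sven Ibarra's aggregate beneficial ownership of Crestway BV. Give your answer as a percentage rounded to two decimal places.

Sven reaches Crestway along 3 paths.
Via Corven: 70% × 67% = 46.9%.
Direct stake: 5% = 5%.
Via Ironvale: 75% × 28% = 21%.
Total: 46.9% + 5% + 21% = 72.9%.
Rounded: 72.90%.

72.90%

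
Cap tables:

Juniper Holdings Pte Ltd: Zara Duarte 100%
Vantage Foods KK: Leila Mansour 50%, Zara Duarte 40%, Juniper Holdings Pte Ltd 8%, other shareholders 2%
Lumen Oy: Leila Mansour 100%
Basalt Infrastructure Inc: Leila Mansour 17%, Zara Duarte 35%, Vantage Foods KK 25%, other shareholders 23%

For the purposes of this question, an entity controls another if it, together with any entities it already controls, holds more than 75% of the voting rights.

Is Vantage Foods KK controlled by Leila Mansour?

No

Leila holds 100% of Lumen, so Leila controls Lumen.
In Vantage, Leila's side holds only 50%, not > 75%.
So Leila does not control Vantage.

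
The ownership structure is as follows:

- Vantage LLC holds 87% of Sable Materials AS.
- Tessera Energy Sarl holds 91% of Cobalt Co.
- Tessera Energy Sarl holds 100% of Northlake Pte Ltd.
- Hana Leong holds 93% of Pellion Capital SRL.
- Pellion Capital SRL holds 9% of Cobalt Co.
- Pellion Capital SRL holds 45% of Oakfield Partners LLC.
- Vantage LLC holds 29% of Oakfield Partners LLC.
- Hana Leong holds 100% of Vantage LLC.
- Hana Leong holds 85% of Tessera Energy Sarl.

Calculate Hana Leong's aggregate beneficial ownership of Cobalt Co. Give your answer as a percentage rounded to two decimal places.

Hana reaches Cobalt along 2 paths.
Via Pellion: 93% × 9% = 8.37%.
Via Tessera: 85% × 91% = 77.35%.
Total: 8.37% + 77.35% = 85.72%.

85.72%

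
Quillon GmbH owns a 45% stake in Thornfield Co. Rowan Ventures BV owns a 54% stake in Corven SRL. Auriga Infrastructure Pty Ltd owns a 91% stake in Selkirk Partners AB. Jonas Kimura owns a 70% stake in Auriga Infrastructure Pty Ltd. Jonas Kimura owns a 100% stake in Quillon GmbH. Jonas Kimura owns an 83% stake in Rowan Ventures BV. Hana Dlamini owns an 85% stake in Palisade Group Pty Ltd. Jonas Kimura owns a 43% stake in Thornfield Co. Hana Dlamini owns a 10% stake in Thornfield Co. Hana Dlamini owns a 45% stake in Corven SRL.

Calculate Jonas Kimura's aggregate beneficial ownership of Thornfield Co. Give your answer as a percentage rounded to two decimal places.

88.00%

Jonas reaches Thornfield along 2 paths.
Direct stake: 43% = 43%.
Via Quillon: 100% × 45% = 45%.
Total: 43% + 45% = 88%.
Rounded: 88.00%.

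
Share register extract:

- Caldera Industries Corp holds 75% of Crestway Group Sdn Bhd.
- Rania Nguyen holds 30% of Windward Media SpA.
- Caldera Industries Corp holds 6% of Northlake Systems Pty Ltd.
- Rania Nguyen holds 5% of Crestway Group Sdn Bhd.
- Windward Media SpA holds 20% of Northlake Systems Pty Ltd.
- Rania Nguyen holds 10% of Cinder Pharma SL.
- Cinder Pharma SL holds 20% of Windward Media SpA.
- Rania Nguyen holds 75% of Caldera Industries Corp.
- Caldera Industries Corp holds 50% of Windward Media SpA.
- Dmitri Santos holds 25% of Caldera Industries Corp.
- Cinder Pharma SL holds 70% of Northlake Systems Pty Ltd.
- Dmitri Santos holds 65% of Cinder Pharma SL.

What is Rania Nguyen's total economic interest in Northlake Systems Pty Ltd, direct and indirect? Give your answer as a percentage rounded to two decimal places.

25.40%

Rania reaches Northlake along 5 paths.
Via Caldera → Windward: 75% × 50% × 20% = 7.5%.
Via Windward: 30% × 20% = 6%.
Via Cinder → Windward: 10% × 20% × 20% = 0.4%.
Via Cinder: 10% × 70% = 7%.
Via Caldera: 75% × 6% = 4.5%.
Total: 7.5% + 6% + 0.4% + 7% + 4.5% = 25.4%.
Rounded: 25.40%.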